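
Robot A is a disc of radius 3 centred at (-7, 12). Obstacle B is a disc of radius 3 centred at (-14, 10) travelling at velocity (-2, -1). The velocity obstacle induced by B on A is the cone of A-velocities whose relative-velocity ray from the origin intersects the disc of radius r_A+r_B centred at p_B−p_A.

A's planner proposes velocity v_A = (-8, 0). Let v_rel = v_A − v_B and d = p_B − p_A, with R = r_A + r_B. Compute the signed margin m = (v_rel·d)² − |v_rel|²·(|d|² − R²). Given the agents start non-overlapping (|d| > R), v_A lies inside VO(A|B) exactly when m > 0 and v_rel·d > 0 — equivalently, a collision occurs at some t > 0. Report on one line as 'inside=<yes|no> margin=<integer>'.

d = (-7, -2),  |d|² = 53;  R = 3+3 = 6,  c = 53−6² = 17
v_rel = (-6, 1),  |v_rel|² = 37;  v_rel·d = (-6)·(-7) + (1)·(-2) = 40
37·t² − 80·t + 17 = 0  ⇒  m = 40² − 37·17 = 971
m = 971 > 0,  v_rel·d = 40 > 0  ⇒  inside

inside=yes margin=971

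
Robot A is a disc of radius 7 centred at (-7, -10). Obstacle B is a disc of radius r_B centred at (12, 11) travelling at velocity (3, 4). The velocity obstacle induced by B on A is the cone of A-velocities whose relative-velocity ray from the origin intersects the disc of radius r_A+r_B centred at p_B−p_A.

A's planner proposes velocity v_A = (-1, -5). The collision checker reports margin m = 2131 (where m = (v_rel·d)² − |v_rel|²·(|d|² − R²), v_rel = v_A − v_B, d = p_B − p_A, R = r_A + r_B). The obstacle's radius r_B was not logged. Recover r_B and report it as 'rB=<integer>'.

m = 2131
d = (19, 21);  v_rel = (-4, -9),  |v_rel|² = 97
v_rel×d = (-4)·(21) − (-9)·(19) = 87
since m = R²·97 − 87²:  R² = (7569 + 2131) / 97 = 100
R = √100 = 10  ⇒  r_B = 10 − 7 = 3

rB=3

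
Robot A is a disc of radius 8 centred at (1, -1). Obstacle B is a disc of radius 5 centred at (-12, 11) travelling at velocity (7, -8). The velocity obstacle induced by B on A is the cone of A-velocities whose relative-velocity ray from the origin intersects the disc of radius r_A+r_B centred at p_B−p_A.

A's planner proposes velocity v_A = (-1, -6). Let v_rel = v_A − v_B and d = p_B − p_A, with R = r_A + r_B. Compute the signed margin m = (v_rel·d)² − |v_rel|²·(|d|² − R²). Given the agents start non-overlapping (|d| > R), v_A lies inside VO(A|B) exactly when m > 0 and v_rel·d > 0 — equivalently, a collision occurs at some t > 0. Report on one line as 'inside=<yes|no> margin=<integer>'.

d = (-13, 12),  |d|² = 313;  R = 8+5 = 13,  c = 313−13² = 144
v_rel = (-8, 2),  |v_rel|² = 68;  v_rel·d = (-8)·(-13) + (2)·(12) = 128
68·t² − 256·t + 144 = 0  ⇒  m = 128² − 68·144 = 6592
m = 6592 > 0,  v_rel·d = 128 > 0  ⇒  inside

inside=yes margin=6592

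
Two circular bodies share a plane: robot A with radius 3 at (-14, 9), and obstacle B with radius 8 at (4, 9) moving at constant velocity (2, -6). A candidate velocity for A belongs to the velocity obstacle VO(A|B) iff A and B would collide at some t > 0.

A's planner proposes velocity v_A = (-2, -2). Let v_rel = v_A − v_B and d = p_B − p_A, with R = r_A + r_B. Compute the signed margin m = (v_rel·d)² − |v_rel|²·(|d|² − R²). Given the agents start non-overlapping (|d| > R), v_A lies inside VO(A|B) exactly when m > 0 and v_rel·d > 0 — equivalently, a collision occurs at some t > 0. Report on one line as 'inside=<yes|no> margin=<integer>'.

d = (18, 0),  |d|² = 324;  R = 3+8 = 11,  c = 324−11² = 203
v_rel = (-4, 4),  |v_rel|² = 32;  v_rel·d = (-4)·(18) + (4)·(0) = -72
32·t² + 144·t + 203 = 0  ⇒  m = (-72)² − 32·203 = -1312
m = -1312 < 0,  v_rel·d = -72 < 0  ⇒  outside

inside=no margin=-1312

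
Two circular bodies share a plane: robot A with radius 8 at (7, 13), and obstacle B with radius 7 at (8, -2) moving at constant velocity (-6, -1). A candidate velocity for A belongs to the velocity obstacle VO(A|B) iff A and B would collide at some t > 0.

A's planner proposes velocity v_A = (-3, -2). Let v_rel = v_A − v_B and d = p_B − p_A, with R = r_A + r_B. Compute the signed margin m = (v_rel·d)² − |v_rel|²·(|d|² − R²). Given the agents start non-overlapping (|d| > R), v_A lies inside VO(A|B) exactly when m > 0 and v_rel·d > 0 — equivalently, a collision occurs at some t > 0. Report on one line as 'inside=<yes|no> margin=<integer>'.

d = (1, -15),  |d|² = 226;  R = 8+7 = 15,  c = 226−15² = 1
v_rel = (3, -1),  |v_rel|² = 10;  v_rel·d = (3)·(1) + (-1)·(-15) = 18
10·t² − 36·t + 1 = 0  ⇒  m = 18² − 10·1 = 314
m = 314 > 0,  v_rel·d = 18 > 0  ⇒  inside

inside=yes margin=314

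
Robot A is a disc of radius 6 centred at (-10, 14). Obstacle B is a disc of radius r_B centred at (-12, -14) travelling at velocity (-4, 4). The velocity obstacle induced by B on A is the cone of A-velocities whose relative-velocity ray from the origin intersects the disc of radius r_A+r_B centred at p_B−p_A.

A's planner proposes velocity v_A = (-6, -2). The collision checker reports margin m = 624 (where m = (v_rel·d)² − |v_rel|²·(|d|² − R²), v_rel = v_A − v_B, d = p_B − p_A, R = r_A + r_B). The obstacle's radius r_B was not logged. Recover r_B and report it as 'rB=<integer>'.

m = 624
d = (-2, -28);  v_rel = (-2, -6),  |v_rel|² = 40
v_rel×d = (-2)·(-28) − (-6)·(-2) = 44
since m = R²·40 − 44²:  R² = (1936 + 624) / 40 = 64
R = √64 = 8  ⇒  r_B = 8 − 6 = 2

rB=2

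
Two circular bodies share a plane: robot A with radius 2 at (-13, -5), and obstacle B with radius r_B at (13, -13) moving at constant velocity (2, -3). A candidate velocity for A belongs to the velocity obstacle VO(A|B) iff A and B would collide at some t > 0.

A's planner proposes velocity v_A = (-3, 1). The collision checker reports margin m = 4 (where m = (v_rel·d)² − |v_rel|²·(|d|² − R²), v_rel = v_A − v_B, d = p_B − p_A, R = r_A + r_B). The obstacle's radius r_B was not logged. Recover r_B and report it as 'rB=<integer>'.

m = 4
d = (26, -8);  v_rel = (-5, 4),  |v_rel|² = 41
v_rel×d = (-5)·(-8) − (4)·(26) = -64
since m = R²·41 − (-64)²:  R² = (4096 + 4) / 41 = 100
R = √100 = 10  ⇒  r_B = 10 − 2 = 8

rB=8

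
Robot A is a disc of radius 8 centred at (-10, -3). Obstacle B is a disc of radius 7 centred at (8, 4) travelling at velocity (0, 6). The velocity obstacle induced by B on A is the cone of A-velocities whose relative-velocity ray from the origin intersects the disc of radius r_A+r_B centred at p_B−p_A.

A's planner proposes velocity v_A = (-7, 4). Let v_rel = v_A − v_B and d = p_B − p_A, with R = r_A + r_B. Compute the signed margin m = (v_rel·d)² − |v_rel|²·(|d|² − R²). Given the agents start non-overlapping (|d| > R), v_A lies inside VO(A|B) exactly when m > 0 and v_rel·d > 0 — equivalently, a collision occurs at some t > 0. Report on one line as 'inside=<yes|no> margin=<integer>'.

d = (18, 7),  |d|² = 373;  R = 8+7 = 15,  c = 373−15² = 148
v_rel = (-7, -2),  |v_rel|² = 53;  v_rel·d = (-7)·(18) + (-2)·(7) = -140
53·t² + 280·t + 148 = 0  ⇒  m = (-140)² − 53·148 = 11756
m = 11756 > 0,  v_rel·d = -140 < 0  ⇒  outside

inside=no margin=11756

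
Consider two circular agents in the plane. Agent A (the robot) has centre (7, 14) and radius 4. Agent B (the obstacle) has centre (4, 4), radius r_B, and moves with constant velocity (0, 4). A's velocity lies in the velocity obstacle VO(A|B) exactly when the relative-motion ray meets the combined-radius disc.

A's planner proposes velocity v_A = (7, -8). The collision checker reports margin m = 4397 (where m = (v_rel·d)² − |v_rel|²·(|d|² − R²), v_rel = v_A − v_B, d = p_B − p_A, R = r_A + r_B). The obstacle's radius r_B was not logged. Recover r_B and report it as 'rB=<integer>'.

m = 4397
d = (-3, -10);  v_rel = (7, -12),  |v_rel|² = 193
v_rel×d = (7)·(-10) − (-12)·(-3) = -106
since m = R²·193 − (-106)²:  R² = (11236 + 4397) / 193 = 81
R = √81 = 9  ⇒  r_B = 9 − 4 = 5

rB=5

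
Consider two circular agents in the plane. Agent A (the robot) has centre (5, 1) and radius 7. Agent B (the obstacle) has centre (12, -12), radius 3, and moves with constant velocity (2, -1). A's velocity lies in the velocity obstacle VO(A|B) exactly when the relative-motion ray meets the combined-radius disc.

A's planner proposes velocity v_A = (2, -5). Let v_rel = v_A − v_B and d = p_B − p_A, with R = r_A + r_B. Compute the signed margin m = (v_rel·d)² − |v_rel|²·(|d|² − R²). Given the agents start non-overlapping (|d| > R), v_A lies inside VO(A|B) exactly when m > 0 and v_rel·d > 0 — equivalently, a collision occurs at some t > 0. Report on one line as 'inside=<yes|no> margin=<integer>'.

d = (7, -13),  |d|² = 218;  R = 7+3 = 10,  c = 218−10² = 118
v_rel = (0, -4),  |v_rel|² = 16;  v_rel·d = (0)·(7) + (-4)·(-13) = 52
16·t² − 104·t + 118 = 0  ⇒  m = 52² − 16·118 = 816
m = 816 > 0,  v_rel·d = 52 > 0  ⇒  inside

inside=yes margin=816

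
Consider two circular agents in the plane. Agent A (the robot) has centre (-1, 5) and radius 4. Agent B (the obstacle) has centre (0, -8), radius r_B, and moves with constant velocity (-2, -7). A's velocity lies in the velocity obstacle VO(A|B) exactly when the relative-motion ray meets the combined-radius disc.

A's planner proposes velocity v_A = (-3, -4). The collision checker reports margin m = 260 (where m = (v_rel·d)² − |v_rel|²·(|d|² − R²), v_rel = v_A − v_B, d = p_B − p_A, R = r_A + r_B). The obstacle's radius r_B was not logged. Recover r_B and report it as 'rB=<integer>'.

m = 260
d = (1, -13);  v_rel = (-1, 3),  |v_rel|² = 10
v_rel×d = (-1)·(-13) − (3)·(1) = 10
since m = R²·10 − 10²:  R² = (100 + 260) / 10 = 36
R = √36 = 6  ⇒  r_B = 6 − 4 = 2

rB=2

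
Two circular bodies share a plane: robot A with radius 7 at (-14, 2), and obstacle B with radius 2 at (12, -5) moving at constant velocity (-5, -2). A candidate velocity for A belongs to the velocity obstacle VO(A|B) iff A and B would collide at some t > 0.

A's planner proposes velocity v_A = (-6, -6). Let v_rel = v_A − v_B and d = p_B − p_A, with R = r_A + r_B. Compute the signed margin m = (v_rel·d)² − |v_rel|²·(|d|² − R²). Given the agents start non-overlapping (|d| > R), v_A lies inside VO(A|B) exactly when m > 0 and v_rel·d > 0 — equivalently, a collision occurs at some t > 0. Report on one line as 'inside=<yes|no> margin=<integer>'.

d = (26, -7),  |d|² = 725;  R = 7+2 = 9,  c = 725−9² = 644
v_rel = (-1, -4),  |v_rel|² = 17;  v_rel·d = (-1)·(26) + (-4)·(-7) = 2
17·t² − 4·t + 644 = 0  ⇒  m = 2² − 17·644 = -10944
m = -10944 < 0,  v_rel·d = 2 > 0  ⇒  outside

inside=no margin=-10944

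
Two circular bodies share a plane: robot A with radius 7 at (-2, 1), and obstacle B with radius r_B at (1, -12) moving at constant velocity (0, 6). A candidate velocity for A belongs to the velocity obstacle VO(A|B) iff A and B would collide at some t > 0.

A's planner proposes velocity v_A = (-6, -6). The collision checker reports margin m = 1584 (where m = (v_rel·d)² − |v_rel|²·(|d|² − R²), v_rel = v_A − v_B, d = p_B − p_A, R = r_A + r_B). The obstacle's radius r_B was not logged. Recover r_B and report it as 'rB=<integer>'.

m = 1584
d = (3, -13);  v_rel = (-6, -12),  |v_rel|² = 180
v_rel×d = (-6)·(-13) − (-12)·(3) = 114
since m = R²·180 − 114²:  R² = (12996 + 1584) / 180 = 81
R = √81 = 9  ⇒  r_B = 9 − 7 = 2

rB=2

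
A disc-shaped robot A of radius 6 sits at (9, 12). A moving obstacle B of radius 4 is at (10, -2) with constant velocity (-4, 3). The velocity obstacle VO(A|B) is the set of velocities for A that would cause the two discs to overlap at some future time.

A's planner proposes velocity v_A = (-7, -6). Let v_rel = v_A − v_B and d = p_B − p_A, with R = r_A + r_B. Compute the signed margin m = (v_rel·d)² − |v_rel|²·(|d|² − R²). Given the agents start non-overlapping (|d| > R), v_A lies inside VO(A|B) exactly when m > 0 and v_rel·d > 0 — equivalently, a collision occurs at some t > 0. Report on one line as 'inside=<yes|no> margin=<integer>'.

d = (1, -14),  |d|² = 197;  R = 6+4 = 10,  c = 197−10² = 97
v_rel = (-3, -9),  |v_rel|² = 90;  v_rel·d = (-3)·(1) + (-9)·(-14) = 123
90·t² − 246·t + 97 = 0  ⇒  m = 123² − 90·97 = 6399
m = 6399 > 0,  v_rel·d = 123 > 0  ⇒  inside

inside=yes margin=6399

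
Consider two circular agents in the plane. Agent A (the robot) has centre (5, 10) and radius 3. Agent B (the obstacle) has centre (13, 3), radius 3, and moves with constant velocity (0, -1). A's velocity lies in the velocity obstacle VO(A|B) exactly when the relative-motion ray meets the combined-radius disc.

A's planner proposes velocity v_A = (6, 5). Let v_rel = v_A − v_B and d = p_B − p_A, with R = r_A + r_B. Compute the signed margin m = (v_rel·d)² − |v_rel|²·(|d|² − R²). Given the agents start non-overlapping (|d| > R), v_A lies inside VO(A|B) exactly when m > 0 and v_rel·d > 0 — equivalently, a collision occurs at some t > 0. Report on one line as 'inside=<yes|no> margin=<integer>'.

d = (8, -7),  |d|² = 113;  R = 3+3 = 6,  c = 113−6² = 77
v_rel = (6, 6),  |v_rel|² = 72;  v_rel·d = (6)·(8) + (6)·(-7) = 6
72·t² − 12·t + 77 = 0  ⇒  m = 6² − 72·77 = -5508
m = -5508 < 0,  v_rel·d = 6 > 0  ⇒  outside

inside=no margin=-5508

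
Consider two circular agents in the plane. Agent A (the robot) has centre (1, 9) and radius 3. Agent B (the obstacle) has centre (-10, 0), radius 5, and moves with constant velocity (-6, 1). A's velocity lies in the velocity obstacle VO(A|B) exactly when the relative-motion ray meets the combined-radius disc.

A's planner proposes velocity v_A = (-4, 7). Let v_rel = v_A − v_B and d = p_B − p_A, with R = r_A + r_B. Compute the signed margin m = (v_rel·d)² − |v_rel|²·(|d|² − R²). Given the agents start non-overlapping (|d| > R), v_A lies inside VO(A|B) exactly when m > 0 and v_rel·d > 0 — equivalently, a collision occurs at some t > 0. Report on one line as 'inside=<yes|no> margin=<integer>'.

d = (-11, -9),  |d|² = 202;  R = 3+5 = 8,  c = 202−8² = 138
v_rel = (2, 6),  |v_rel|² = 40;  v_rel·d = (2)·(-11) + (6)·(-9) = -76
40·t² + 152·t + 138 = 0  ⇒  m = (-76)² − 40·138 = 256
m = 256 > 0,  v_rel·d = -76 < 0  ⇒  outside

inside=no margin=256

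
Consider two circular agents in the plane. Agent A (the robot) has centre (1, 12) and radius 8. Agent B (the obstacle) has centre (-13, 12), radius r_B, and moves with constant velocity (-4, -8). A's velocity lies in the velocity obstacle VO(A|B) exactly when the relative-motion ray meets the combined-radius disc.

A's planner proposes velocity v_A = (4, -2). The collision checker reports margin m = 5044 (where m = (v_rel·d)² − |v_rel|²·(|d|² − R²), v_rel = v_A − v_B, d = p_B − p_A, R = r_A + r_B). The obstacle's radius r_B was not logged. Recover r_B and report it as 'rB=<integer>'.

m = 5044
d = (-14, 0);  v_rel = (8, 6),  |v_rel|² = 100
v_rel×d = (8)·(0) − (6)·(-14) = 84
since m = R²·100 − 84²:  R² = (7056 + 5044) / 100 = 121
R = √121 = 11  ⇒  r_B = 11 − 8 = 3

rB=3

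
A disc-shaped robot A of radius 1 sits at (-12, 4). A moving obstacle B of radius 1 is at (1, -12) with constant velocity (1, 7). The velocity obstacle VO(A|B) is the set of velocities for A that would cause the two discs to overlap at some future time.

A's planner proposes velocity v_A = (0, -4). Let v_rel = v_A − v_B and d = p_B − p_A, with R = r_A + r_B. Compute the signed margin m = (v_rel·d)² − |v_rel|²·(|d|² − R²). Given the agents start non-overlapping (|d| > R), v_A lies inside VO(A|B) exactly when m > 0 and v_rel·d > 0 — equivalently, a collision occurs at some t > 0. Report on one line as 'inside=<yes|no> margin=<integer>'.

d = (13, -16),  |d|² = 425;  R = 1+1 = 2,  c = 425−2² = 421
v_rel = (-1, -11),  |v_rel|² = 122;  v_rel·d = (-1)·(13) + (-11)·(-16) = 163
122·t² − 326·t + 421 = 0  ⇒  m = 163² − 122·421 = -24793
m = -24793 < 0,  v_rel·d = 163 > 0  ⇒  outside

inside=no margin=-24793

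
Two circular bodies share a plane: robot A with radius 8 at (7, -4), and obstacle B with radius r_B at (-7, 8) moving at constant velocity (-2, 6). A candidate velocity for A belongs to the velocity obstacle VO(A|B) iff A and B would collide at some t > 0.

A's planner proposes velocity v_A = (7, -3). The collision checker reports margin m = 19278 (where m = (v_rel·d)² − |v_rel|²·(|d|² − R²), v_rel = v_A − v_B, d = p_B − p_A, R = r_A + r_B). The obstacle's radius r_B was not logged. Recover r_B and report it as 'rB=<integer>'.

m = 19278
d = (-14, 12);  v_rel = (9, -9),  |v_rel|² = 162
v_rel×d = (9)·(12) − (-9)·(-14) = -18
since m = R²·162 − (-18)²:  R² = (324 + 19278) / 162 = 121
R = √121 = 11  ⇒  r_B = 11 − 8 = 3

rB=3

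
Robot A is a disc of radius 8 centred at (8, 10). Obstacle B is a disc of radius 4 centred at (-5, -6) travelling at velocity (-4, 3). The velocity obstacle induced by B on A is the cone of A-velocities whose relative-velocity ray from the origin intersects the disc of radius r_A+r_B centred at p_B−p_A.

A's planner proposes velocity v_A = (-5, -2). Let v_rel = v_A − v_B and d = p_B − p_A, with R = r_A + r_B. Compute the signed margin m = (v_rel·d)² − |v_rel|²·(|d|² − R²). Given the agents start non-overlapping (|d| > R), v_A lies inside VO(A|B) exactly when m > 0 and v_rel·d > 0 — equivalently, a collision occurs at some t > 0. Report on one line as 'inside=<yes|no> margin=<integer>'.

d = (-13, -16),  |d|² = 425;  R = 8+4 = 12,  c = 425−12² = 281
v_rel = (-1, -5),  |v_rel|² = 26;  v_rel·d = (-1)·(-13) + (-5)·(-16) = 93
26·t² − 186·t + 281 = 0  ⇒  m = 93² − 26·281 = 1343
m = 1343 > 0,  v_rel·d = 93 > 0  ⇒  inside

inside=yes margin=1343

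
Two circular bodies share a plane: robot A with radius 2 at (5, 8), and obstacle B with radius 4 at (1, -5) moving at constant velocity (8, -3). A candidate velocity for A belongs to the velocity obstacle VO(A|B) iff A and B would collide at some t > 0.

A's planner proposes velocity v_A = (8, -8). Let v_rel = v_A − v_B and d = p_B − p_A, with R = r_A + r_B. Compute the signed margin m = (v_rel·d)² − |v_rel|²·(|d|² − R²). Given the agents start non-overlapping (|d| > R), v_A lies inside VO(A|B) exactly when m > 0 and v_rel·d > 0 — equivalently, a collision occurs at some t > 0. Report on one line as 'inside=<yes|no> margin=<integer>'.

d = (-4, -13),  |d|² = 185;  R = 2+4 = 6,  c = 185−6² = 149
v_rel = (0, -5),  |v_rel|² = 25;  v_rel·d = (0)·(-4) + (-5)·(-13) = 65
25·t² − 130·t + 149 = 0  ⇒  m = 65² − 25·149 = 500
m = 500 > 0,  v_rel·d = 65 > 0  ⇒  inside

inside=yes margin=500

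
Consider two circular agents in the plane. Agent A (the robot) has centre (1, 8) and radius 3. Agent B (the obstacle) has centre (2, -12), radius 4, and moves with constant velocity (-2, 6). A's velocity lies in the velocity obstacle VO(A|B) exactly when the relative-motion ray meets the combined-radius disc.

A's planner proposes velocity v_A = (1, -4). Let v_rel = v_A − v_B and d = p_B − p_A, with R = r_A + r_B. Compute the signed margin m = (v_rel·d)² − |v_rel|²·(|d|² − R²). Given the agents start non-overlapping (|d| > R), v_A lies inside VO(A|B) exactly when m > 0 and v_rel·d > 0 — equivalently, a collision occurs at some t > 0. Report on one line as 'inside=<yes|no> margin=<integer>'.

d = (1, -20),  |d|² = 401;  R = 3+4 = 7,  c = 401−7² = 352
v_rel = (3, -10),  |v_rel|² = 109;  v_rel·d = (3)·(1) + (-10)·(-20) = 203
109·t² − 406·t + 352 = 0  ⇒  m = 203² − 109·352 = 2841
m = 2841 > 0,  v_rel·d = 203 > 0  ⇒  inside

inside=yes margin=2841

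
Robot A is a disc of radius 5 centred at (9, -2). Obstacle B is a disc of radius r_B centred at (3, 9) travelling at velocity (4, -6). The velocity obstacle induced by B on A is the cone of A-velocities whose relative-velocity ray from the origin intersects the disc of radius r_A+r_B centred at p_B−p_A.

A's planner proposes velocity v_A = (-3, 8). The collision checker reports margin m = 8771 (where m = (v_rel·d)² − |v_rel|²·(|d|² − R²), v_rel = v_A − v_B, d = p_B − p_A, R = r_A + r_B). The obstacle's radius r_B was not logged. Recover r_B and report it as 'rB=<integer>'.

m = 8771
d = (-6, 11);  v_rel = (-7, 14),  |v_rel|² = 245
v_rel×d = (-7)·(11) − (14)·(-6) = 7
since m = R²·245 − 7²:  R² = (49 + 8771) / 245 = 36
R = √36 = 6  ⇒  r_B = 6 − 5 = 1

rB=1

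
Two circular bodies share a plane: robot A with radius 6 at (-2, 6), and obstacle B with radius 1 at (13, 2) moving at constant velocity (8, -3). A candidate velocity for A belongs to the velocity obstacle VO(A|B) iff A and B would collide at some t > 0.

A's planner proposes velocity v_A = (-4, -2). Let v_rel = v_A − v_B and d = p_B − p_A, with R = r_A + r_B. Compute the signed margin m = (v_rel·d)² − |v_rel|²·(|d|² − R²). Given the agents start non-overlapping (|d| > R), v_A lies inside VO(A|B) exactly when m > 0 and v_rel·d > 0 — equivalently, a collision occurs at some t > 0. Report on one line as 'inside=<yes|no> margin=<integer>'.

d = (15, -4),  |d|² = 241;  R = 6+1 = 7,  c = 241−7² = 192
v_rel = (-12, 1),  |v_rel|² = 145;  v_rel·d = (-12)·(15) + (1)·(-4) = -184
145·t² + 368·t + 192 = 0  ⇒  m = (-184)² − 145·192 = 6016
m = 6016 > 0,  v_rel·d = -184 < 0  ⇒  outside

inside=no margin=6016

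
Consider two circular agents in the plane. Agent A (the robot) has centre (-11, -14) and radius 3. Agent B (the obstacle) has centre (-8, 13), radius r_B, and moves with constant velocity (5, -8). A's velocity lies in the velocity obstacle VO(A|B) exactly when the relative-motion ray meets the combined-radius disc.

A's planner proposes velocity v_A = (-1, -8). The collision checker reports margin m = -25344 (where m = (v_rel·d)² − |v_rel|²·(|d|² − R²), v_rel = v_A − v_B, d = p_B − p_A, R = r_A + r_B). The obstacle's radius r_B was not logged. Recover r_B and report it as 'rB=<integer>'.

m = -25344
d = (3, 27);  v_rel = (-6, 0),  |v_rel|² = 36
v_rel×d = (-6)·(27) − (0)·(3) = -162
since m = R²·36 − (-162)²:  R² = (26244 + -25344) / 36 = 25
R = √25 = 5  ⇒  r_B = 5 − 3 = 2

rB=2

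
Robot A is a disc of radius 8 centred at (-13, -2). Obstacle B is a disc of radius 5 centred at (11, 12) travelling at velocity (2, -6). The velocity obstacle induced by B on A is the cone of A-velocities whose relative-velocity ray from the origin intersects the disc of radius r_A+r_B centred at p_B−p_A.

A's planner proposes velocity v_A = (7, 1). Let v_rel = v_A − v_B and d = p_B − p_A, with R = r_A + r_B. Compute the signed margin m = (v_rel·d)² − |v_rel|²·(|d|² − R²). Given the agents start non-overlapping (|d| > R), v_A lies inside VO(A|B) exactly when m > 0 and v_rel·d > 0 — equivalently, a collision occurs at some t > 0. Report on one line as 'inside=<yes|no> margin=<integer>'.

d = (24, 14),  |d|² = 772;  R = 8+5 = 13,  c = 772−13² = 603
v_rel = (5, 7),  |v_rel|² = 74;  v_rel·d = (5)·(24) + (7)·(14) = 218
74·t² − 436·t + 603 = 0  ⇒  m = 218² − 74·603 = 2902
m = 2902 > 0,  v_rel·d = 218 > 0  ⇒  inside

inside=yes margin=2902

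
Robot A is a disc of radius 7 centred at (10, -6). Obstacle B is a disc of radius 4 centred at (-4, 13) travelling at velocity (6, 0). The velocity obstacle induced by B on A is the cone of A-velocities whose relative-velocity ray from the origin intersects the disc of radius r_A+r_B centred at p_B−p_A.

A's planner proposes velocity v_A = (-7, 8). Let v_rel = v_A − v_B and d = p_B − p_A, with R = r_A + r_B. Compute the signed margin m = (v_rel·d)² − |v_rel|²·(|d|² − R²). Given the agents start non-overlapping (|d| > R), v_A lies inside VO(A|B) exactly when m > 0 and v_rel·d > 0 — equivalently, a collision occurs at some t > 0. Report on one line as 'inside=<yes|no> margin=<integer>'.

d = (-14, 19),  |d|² = 557;  R = 7+4 = 11,  c = 557−11² = 436
v_rel = (-13, 8),  |v_rel|² = 233;  v_rel·d = (-13)·(-14) + (8)·(19) = 334
233·t² − 668·t + 436 = 0  ⇒  m = 334² − 233·436 = 9968
m = 9968 > 0,  v_rel·d = 334 > 0  ⇒  inside

inside=yes margin=9968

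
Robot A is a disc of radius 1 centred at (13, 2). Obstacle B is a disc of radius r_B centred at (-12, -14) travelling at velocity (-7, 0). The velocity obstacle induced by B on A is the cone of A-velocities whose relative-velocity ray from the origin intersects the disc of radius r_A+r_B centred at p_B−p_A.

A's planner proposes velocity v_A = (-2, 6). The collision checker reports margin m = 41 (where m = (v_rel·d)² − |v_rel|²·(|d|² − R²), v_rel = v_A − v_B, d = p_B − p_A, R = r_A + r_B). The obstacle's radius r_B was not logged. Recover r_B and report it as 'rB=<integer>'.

m = 41
d = (-25, -16);  v_rel = (5, 6),  |v_rel|² = 61
v_rel×d = (5)·(-16) − (6)·(-25) = 70
since m = R²·61 − 70²:  R² = (4900 + 41) / 61 = 81
R = √81 = 9  ⇒  r_B = 9 − 1 = 8

rB=8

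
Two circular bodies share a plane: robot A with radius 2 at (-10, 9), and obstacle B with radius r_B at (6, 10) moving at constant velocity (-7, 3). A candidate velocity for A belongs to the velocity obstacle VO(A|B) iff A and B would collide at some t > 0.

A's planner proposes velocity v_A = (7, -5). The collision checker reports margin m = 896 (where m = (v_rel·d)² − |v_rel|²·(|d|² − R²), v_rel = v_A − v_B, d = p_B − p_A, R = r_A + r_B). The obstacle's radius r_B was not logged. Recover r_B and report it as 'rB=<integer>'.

m = 896
d = (16, 1);  v_rel = (14, -8),  |v_rel|² = 260
v_rel×d = (14)·(1) − (-8)·(16) = 142
since m = R²·260 − 142²:  R² = (20164 + 896) / 260 = 81
R = √81 = 9  ⇒  r_B = 9 − 2 = 7

rB=7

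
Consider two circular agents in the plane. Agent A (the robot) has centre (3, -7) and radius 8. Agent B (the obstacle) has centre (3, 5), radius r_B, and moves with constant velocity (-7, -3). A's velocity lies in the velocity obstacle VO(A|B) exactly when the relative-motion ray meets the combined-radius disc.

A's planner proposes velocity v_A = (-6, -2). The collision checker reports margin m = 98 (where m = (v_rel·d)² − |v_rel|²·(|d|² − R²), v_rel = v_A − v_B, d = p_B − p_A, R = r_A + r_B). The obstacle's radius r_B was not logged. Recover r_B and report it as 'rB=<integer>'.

m = 98
d = (0, 12);  v_rel = (1, 1),  |v_rel|² = 2
v_rel×d = (1)·(12) − (1)·(0) = 12
since m = R²·2 − 12²:  R² = (144 + 98) / 2 = 121
R = √121 = 11  ⇒  r_B = 11 − 8 = 3

rB=3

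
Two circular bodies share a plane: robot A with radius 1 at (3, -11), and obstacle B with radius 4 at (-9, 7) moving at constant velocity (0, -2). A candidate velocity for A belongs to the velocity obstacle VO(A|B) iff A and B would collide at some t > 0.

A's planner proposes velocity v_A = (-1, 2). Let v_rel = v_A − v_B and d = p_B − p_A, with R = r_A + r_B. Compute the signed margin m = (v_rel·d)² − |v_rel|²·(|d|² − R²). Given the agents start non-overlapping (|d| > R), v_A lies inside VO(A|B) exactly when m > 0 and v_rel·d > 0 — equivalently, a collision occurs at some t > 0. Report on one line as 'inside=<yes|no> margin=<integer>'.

d = (-12, 18),  |d|² = 468;  R = 1+4 = 5,  c = 468−5² = 443
v_rel = (-1, 4),  |v_rel|² = 17;  v_rel·d = (-1)·(-12) + (4)·(18) = 84
17·t² − 168·t + 443 = 0  ⇒  m = 84² − 17·443 = -475
m = -475 < 0,  v_rel·d = 84 > 0  ⇒  outside

inside=no margin=-475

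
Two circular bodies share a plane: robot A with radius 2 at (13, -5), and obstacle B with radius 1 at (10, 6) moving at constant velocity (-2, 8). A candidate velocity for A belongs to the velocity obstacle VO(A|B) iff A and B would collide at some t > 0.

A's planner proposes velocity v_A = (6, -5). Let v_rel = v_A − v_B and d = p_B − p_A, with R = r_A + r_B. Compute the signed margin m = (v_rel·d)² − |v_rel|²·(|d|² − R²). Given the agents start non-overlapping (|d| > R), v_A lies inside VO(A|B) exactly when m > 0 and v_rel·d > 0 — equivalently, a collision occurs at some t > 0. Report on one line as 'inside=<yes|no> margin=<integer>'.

d = (-3, 11),  |d|² = 130;  R = 2+1 = 3,  c = 130−3² = 121
v_rel = (8, -13),  |v_rel|² = 233;  v_rel·d = (8)·(-3) + (-13)·(11) = -167
233·t² + 334·t + 121 = 0  ⇒  m = (-167)² − 233·121 = -304
m = -304 < 0,  v_rel·d = -167 < 0  ⇒  outside

inside=no margin=-304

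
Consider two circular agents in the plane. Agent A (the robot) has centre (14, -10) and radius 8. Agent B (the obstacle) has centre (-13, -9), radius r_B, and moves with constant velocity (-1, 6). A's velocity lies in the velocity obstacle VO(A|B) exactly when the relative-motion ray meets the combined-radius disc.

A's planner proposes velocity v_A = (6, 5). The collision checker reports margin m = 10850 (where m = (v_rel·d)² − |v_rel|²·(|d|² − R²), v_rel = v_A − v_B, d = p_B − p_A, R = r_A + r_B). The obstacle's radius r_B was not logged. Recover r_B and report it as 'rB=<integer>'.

m = 10850
d = (-27, 1);  v_rel = (7, -1),  |v_rel|² = 50
v_rel×d = (7)·(1) − (-1)·(-27) = -20
since m = R²·50 − (-20)²:  R² = (400 + 10850) / 50 = 225
R = √225 = 15  ⇒  r_B = 15 − 8 = 7

rB=7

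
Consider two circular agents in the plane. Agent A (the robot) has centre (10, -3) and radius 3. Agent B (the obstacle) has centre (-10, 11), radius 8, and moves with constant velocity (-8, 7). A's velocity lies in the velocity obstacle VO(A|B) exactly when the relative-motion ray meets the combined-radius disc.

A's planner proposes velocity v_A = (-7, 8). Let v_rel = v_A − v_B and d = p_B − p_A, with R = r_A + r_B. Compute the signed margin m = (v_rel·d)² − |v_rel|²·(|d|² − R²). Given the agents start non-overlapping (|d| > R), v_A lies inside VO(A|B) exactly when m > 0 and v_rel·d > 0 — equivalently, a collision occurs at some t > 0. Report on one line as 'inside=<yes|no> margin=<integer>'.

d = (-20, 14),  |d|² = 596;  R = 3+8 = 11,  c = 596−11² = 475
v_rel = (1, 1),  |v_rel|² = 2;  v_rel·d = (1)·(-20) + (1)·(14) = -6
2·t² + 12·t + 475 = 0  ⇒  m = (-6)² − 2·475 = -914
m = -914 < 0,  v_rel·d = -6 < 0  ⇒  outside

inside=no margin=-914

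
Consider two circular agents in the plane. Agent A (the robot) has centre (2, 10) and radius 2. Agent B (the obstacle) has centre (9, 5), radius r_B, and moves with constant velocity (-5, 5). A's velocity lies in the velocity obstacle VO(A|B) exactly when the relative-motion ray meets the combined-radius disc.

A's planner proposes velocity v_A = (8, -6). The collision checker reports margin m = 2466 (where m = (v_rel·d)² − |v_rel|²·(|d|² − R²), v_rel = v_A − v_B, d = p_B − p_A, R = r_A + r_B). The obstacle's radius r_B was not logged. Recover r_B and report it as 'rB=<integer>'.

m = 2466
d = (7, -5);  v_rel = (13, -11),  |v_rel|² = 290
v_rel×d = (13)·(-5) − (-11)·(7) = 12
since m = R²·290 − 12²:  R² = (144 + 2466) / 290 = 9
R = √9 = 3  ⇒  r_B = 3 − 2 = 1

rB=1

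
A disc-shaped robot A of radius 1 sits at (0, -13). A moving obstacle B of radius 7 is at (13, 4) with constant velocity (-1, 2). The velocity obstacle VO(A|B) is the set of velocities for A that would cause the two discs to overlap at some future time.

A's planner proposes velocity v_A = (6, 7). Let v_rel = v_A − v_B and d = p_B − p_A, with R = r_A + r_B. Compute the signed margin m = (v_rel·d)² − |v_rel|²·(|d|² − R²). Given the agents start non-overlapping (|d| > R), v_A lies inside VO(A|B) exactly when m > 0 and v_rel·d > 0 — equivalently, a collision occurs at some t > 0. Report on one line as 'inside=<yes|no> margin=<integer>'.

d = (13, 17),  |d|² = 458;  R = 1+7 = 8,  c = 458−8² = 394
v_rel = (7, 5),  |v_rel|² = 74;  v_rel·d = (7)·(13) + (5)·(17) = 176
74·t² − 352·t + 394 = 0  ⇒  m = 176² − 74·394 = 1820
m = 1820 > 0,  v_rel·d = 176 > 0  ⇒  inside

inside=yes margin=1820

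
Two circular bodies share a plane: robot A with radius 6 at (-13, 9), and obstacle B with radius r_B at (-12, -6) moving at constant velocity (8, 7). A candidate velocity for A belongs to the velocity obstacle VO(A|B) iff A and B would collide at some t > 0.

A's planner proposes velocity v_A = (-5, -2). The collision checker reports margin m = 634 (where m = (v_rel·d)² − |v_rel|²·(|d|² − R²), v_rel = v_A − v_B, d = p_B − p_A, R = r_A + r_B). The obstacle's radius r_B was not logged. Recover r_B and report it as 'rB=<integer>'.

m = 634
d = (1, -15);  v_rel = (-13, -9),  |v_rel|² = 250
v_rel×d = (-13)·(-15) − (-9)·(1) = 204
since m = R²·250 − 204²:  R² = (41616 + 634) / 250 = 169
R = √169 = 13  ⇒  r_B = 13 − 6 = 7

rB=7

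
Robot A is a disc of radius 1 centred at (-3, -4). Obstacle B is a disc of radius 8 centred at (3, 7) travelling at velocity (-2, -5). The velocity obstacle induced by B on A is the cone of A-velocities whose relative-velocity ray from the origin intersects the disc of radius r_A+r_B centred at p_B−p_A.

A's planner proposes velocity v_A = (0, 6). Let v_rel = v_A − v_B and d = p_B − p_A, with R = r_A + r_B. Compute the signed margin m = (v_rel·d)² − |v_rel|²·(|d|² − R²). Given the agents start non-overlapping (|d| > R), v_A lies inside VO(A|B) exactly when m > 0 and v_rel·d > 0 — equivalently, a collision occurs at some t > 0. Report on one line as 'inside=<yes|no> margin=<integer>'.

d = (6, 11),  |d|² = 157;  R = 1+8 = 9,  c = 157−9² = 76
v_rel = (2, 11),  |v_rel|² = 125;  v_rel·d = (2)·(6) + (11)·(11) = 133
125·t² − 266·t + 76 = 0  ⇒  m = 133² − 125·76 = 8189
m = 8189 > 0,  v_rel·d = 133 > 0  ⇒  inside

inside=yes margin=8189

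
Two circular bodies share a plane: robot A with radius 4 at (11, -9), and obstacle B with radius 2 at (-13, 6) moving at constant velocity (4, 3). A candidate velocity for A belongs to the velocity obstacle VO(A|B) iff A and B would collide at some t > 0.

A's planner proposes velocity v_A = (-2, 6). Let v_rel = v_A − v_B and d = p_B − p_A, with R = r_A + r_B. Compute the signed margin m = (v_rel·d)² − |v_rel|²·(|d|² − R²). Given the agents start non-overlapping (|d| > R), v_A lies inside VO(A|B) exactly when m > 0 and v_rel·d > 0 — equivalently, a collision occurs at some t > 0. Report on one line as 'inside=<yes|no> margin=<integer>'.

d = (-24, 15),  |d|² = 801;  R = 4+2 = 6,  c = 801−6² = 765
v_rel = (-6, 3),  |v_rel|² = 45;  v_rel·d = (-6)·(-24) + (3)·(15) = 189
45·t² − 378·t + 765 = 0  ⇒  m = 189² − 45·765 = 1296
m = 1296 > 0,  v_rel·d = 189 > 0  ⇒  inside

inside=yes margin=1296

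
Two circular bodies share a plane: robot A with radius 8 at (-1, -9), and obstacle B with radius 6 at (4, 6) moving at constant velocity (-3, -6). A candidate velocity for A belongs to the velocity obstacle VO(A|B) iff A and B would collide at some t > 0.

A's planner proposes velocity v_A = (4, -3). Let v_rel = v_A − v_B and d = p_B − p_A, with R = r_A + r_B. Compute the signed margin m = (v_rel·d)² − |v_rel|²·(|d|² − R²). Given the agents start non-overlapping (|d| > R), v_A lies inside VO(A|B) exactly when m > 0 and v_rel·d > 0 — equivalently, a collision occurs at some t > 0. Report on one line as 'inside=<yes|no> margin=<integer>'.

d = (5, 15),  |d|² = 250;  R = 8+6 = 14,  c = 250−14² = 54
v_rel = (7, 3),  |v_rel|² = 58;  v_rel·d = (7)·(5) + (3)·(15) = 80
58·t² − 160·t + 54 = 0  ⇒  m = 80² − 58·54 = 3268
m = 3268 > 0,  v_rel·d = 80 > 0  ⇒  inside

inside=yes margin=3268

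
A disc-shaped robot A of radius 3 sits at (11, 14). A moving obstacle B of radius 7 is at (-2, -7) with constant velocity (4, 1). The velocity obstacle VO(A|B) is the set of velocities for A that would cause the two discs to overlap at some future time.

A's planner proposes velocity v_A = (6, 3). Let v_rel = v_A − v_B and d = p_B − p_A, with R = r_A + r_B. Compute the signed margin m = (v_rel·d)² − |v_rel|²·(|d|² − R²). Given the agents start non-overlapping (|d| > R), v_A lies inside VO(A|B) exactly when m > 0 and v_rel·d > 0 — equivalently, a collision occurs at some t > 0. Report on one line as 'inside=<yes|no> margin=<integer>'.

d = (-13, -21),  |d|² = 610;  R = 3+7 = 10,  c = 610−10² = 510
v_rel = (2, 2),  |v_rel|² = 8;  v_rel·d = (2)·(-13) + (2)·(-21) = -68
8·t² + 136·t + 510 = 0  ⇒  m = (-68)² − 8·510 = 544
m = 544 > 0,  v_rel·d = -68 < 0  ⇒  outside

inside=no margin=544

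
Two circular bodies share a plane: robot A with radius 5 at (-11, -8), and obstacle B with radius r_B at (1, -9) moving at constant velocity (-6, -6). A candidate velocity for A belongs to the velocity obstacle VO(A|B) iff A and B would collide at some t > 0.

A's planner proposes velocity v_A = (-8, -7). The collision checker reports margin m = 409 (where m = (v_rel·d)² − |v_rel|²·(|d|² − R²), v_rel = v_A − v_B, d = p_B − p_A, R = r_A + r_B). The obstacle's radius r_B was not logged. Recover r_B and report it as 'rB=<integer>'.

m = 409
d = (12, -1);  v_rel = (-2, -1),  |v_rel|² = 5
v_rel×d = (-2)·(-1) − (-1)·(12) = 14
since m = R²·5 − 14²:  R² = (196 + 409) / 5 = 121
R = √121 = 11  ⇒  r_B = 11 − 5 = 6

rB=6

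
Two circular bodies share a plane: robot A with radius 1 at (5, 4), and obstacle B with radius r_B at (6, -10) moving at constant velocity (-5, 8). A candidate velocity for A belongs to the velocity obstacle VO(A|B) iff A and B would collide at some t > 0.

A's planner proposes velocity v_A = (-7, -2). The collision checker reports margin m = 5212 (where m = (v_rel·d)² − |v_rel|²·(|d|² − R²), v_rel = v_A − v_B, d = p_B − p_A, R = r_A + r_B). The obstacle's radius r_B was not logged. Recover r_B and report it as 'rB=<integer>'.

m = 5212
d = (1, -14);  v_rel = (-2, -10),  |v_rel|² = 104
v_rel×d = (-2)·(-14) − (-10)·(1) = 38
since m = R²·104 − 38²:  R² = (1444 + 5212) / 104 = 64
R = √64 = 8  ⇒  r_B = 8 − 1 = 7

rB=7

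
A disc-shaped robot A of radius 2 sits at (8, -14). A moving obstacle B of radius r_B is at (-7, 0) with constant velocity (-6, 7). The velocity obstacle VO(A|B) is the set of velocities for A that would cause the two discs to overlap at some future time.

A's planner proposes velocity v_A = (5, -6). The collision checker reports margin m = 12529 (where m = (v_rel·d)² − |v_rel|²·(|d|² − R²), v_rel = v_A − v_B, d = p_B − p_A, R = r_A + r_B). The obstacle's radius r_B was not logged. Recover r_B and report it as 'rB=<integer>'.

m = 12529
d = (-15, 14);  v_rel = (11, -13),  |v_rel|² = 290
v_rel×d = (11)·(14) − (-13)·(-15) = -41
since m = R²·290 − (-41)²:  R² = (1681 + 12529) / 290 = 49
R = √49 = 7  ⇒  r_B = 7 − 2 = 5

rB=5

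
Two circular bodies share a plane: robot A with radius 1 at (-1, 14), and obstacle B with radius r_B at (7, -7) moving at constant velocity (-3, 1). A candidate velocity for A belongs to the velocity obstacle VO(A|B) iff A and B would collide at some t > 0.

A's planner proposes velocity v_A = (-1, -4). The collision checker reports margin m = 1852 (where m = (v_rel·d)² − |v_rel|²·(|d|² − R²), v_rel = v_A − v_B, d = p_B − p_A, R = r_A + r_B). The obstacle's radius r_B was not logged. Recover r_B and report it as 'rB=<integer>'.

m = 1852
d = (8, -21);  v_rel = (2, -5),  |v_rel|² = 29
v_rel×d = (2)·(-21) − (-5)·(8) = -2
since m = R²·29 − (-2)²:  R² = (4 + 1852) / 29 = 64
R = √64 = 8  ⇒  r_B = 8 − 1 = 7

rB=7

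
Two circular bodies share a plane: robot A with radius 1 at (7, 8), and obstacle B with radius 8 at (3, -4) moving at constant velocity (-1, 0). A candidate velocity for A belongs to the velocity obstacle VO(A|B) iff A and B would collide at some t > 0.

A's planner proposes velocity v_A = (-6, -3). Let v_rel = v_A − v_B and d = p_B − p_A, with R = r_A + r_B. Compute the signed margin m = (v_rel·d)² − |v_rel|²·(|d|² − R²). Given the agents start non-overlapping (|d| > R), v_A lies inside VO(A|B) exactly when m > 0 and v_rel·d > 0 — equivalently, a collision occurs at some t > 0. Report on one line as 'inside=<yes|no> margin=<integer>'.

d = (-4, -12),  |d|² = 160;  R = 1+8 = 9,  c = 160−9² = 79
v_rel = (-5, -3),  |v_rel|² = 34;  v_rel·d = (-5)·(-4) + (-3)·(-12) = 56
34·t² − 112·t + 79 = 0  ⇒  m = 56² − 34·79 = 450
m = 450 > 0,  v_rel·d = 56 > 0  ⇒  inside

inside=yes margin=450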